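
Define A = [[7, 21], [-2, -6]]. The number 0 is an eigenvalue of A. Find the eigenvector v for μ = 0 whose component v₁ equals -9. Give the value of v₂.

3

A = [[7, 21], [-2, -6]].
Solving (A)v = 0 gives the eigenspace spanned by (-9, 3).
With v₁ = -9, v = (-9, 3), so v₂ = 3.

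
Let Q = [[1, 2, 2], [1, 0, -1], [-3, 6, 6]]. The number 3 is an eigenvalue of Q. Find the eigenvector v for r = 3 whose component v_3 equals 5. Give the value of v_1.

5

Q − 3I = [[-2, 2, 2], [1, -3, -1], [-3, 6, 3]].
Solving (Q − 3I)v = 0 gives the eigenspace spanned by (5, 0, 5).
With v_3 = 5, v = (5, 0, 5), so v_1 = 5.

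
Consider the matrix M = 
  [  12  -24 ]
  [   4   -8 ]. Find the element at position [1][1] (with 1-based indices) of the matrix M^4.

Characteristic polynomial: r^2 - 4r = r(r - 4), so the eigenvalues are 0, 4.
r=4: eigenvector (3, 1).
r=0: eigenvector (2, 1).
P = [[3, 2], [1, 1]], D = diag(4, 0), P⁻¹ = [[1, -2], [-1, 3]].
M⁴ = P·diag(256, 0)·P⁻¹ = [[768, -1536], [256, -512]].
The requested entry is 768.

768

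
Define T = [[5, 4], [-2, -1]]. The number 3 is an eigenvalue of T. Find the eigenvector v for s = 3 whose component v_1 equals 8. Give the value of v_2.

-4

T − 3I = [[2, 4], [-2, -4]].
Solving (T − 3I)v = 0 gives the eigenspace spanned by (8, -4).
With v_1 = 8, v = (8, -4), so v_2 = -4.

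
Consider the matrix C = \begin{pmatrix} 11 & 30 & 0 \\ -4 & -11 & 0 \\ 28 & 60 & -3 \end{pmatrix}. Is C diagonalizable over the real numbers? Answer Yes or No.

Characteristic polynomial: p(λ) = λ^3 + 3λ^2 - λ - 3 = (λ - 1)(λ + 1)(λ + 3).
All 3 eigenvalues are distinct, so C is diagonalizable.

Yes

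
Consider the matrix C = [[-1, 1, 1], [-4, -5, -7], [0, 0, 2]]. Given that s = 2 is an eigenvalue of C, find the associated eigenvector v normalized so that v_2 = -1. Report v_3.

1

C − 2I = [[-3, 1, 1], [-4, -7, -7], [0, 0, 0]].
Solving (C − 2I)v = 0 gives the eigenspace spanned by (0, -1, 1).
With v_2 = -1, v = (0, -1, 1), so v_3 = 1.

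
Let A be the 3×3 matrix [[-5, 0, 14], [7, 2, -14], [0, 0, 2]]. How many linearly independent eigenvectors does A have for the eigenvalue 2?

2

A − 2I = [[-7, 0, 14], [7, 0, -14], [0, 0, 0]].
This matrix has rank 1, so its null space has dimension 3 − 1 = 2.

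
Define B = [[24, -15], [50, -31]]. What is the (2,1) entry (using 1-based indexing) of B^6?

-466550

Characteristic polynomial: r^2 + 7r + 6 = (r + 1)(r + 6), so the eigenvalues are -6, -1.
r=-6: eigenvector (1, 2).
r=-1: eigenvector (-3, -5).
P = [[1, -3], [2, -5]], D = diag(-6, -1), P⁻¹ = [[-5, 3], [-2, 1]].
B⁶ = P·diag(46656, 1)·P⁻¹ = [[-233274, 139965], [-466550, 279931]].
The requested entry is -466550.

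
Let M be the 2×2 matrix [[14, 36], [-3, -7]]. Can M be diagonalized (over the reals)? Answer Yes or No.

Characteristic polynomial: p(s) = s^2 - 7s + 10 = (s - 5)(s - 2).
All 2 eigenvalues are distinct, so M is diagonalizable.

Yes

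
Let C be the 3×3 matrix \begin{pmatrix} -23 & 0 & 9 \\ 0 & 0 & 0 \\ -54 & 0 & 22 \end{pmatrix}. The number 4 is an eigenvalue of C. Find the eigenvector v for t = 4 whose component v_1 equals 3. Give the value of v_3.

C − 4I = [[-27, 0, 9], [0, -4, 0], [-54, 0, 18]].
Solving (C − 4I)v = 0 gives the eigenspace spanned by (3, 0, 9).
With v_1 = 3, v = (3, 0, 9), so v_3 = 9.

9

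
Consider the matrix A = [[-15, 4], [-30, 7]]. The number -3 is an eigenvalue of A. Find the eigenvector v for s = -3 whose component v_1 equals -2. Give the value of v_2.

-6

A + 3I = [[-12, 4], [-30, 10]].
Solving (A + 3I)v = 0 gives the eigenspace spanned by (-2, -6).
With v_1 = -2, v = (-2, -6), so v_2 = -6.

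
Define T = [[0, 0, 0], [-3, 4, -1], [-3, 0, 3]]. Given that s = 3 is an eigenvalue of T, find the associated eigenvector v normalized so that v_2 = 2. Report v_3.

T − 3I = [[-3, 0, 0], [-3, 1, -1], [-3, 0, 0]].
Solving (T − 3I)v = 0 gives the eigenspace spanned by (0, 2, 2).
With v_2 = 2, v = (0, 2, 2), so v_3 = 2.

2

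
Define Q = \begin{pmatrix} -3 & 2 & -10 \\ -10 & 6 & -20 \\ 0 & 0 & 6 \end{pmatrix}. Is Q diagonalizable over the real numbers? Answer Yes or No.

Yes

Characteristic polynomial: p(μ) = μ^3 - 9μ^2 + 20μ - 12 = (μ - 6)(μ - 2)(μ - 1).
All 3 eigenvalues are distinct, so Q is diagonalizable.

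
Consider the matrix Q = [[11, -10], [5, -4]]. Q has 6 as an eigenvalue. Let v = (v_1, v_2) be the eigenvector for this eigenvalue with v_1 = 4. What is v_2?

Q − 6I = [[5, -10], [5, -10]].
Solving (Q − 6I)v = 0 gives the eigenspace spanned by (4, 2).
With v_1 = 4, v = (4, 2), so v_2 = 2.

2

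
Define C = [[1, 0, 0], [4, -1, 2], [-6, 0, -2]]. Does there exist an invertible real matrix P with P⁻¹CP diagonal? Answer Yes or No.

Yes

Characteristic polynomial: p(r) = r^3 + 2r^2 - r - 2 = (r - 1)(r + 1)(r + 2).
All 3 eigenvalues are distinct, so C is diagonalizable.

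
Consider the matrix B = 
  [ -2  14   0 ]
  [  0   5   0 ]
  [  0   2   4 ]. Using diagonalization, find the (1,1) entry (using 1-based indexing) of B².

Characteristic polynomial: μ^3 - 7μ^2 + 2μ + 40 = (μ - 5)(μ - 4)(μ + 2), so the eigenvalues are -2, 4, 5.
μ=5: eigenvector (2, 1, 2).
μ=-2: eigenvector (1, 0, 0).
μ=4: eigenvector (0, 0, 1).
P = [[2, 1, 0], [1, 0, 0], [2, 0, 1]], D = diag(5, -2, 4), P⁻¹ = [[0, 1, 0], [1, -2, 0], [0, -2, 1]].
B² = P·diag(25, 4, 16)·P⁻¹ = [[4, 42, 0], [0, 25, 0], [0, 18, 16]].
The requested entry is 4.

4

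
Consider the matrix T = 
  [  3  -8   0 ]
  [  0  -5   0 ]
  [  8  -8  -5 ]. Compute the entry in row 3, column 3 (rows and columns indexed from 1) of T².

Characteristic polynomial: λ^3 + 7λ^2 - 5λ - 75 = (λ - 3)(λ + 5)^2, so the eigenvalues are -5, -5, 3.
λ=3: eigenvector (1, 0, 1).
λ=-5: eigenvector (1, 1, 0).
λ=-5: eigenvector (0, 0, -1).
P = [[1, 1, 0], [0, 1, 0], [1, 0, -1]], D = diag(3, -5, -5), P⁻¹ = [[1, -1, 0], [0, 1, 0], [1, -1, -1]].
T² = P·diag(9, 25, 25)·P⁻¹ = [[9, 16, 0], [0, 25, 0], [-16, 16, 25]].
The requested entry is 25.

25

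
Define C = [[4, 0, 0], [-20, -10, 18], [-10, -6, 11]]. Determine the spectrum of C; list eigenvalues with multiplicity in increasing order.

-1, 2, 4

Characteristic polynomial: p(s) = s^3 - 5s^2 + 2s + 8 = (s - 4)(s - 2)(s + 1).
Roots (with multiplicity): -1, 2, 4.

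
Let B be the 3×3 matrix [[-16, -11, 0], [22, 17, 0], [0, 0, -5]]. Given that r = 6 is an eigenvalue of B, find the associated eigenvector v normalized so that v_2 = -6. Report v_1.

B − 6I = [[-22, -11, 0], [22, 11, 0], [0, 0, -11]].
Solving (B − 6I)v = 0 gives the eigenspace spanned by (3, -6, 0).
With v_2 = -6, v = (3, -6, 0), so v_1 = 3.

3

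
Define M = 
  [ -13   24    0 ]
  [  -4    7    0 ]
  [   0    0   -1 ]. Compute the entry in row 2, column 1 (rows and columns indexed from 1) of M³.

-124

Characteristic polynomial: λ^3 + 7λ^2 + 11λ + 5 = (λ + 1)^2(λ + 5), so the eigenvalues are -5, -1, -1.
λ=-5: eigenvector (3, 1, 0).
λ=-1: eigenvector (2, 1, 0).
λ=-1: eigenvector (0, 0, 1).
P = [[3, 2, 0], [1, 1, 0], [0, 0, 1]], D = diag(-5, -1, -1), P⁻¹ = [[1, -2, 0], [-1, 3, 0], [0, 0, 1]].
M³ = P·diag(-125, -1, -1)·P⁻¹ = [[-373, 744, 0], [-124, 247, 0], [0, 0, -1]].
The requested entry is -124.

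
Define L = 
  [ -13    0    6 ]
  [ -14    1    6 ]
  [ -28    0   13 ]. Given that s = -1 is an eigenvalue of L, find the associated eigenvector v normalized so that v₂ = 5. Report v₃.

10

L + 1I = [[-12, 0, 6], [-14, 2, 6], [-28, 0, 14]].
Solving (L + 1I)v = 0 gives the eigenspace spanned by (5, 5, 10).
With v₂ = 5, v = (5, 5, 10), so v₃ = 10.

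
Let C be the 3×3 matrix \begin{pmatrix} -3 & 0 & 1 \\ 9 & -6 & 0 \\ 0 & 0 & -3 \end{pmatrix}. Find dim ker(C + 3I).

C + 3I = [[0, 0, 1], [9, -3, 0], [0, 0, 0]].
This matrix has rank 2, so its null space has dimension 3 − 2 = 1.

1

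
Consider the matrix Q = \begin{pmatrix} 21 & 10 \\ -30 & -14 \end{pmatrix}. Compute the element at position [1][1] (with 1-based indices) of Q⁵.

Characteristic polynomial: r^2 - 7r + 6 = (r - 6)(r - 1), so the eigenvalues are 1, 6.
r=6: eigenvector (2, -3).
r=1: eigenvector (1, -2).
P = [[2, 1], [-3, -2]], D = diag(6, 1), P⁻¹ = [[2, 1], [-3, -2]].
Q⁵ = P·diag(7776, 1)·P⁻¹ = [[31101, 15550], [-46650, -23324]].
The requested entry is 31101.

31101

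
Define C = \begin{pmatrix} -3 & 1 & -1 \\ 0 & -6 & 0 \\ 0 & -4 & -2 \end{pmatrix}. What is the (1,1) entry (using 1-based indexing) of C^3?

-27

Characteristic polynomial: r^3 + 11r^2 + 36r + 36 = (r + 2)(r + 3)(r + 6), so the eigenvalues are -6, -3, -2.
r=-6: eigenvector (0, 1, 1).
r=-3: eigenvector (1, 0, 0).
r=-2: eigenvector (-1, 0, 1).
P = [[0, 1, -1], [1, 0, 0], [1, 0, 1]], D = diag(-6, -3, -2), P⁻¹ = [[0, 1, 0], [1, -1, 1], [0, -1, 1]].
C³ = P·diag(-216, -27, -8)·P⁻¹ = [[-27, 19, -19], [0, -216, 0], [0, -208, -8]].
The requested entry is -27.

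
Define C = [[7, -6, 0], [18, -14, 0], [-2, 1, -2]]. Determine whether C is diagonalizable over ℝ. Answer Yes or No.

Characteristic polynomial: p(s) = s^3 + 9s^2 + 24s + 20 = (s + 2)^2(s + 5).
s = -2 has algebraic multiplicity 2; rank(C + 2I) = 2, so geometric multiplicity = 1.
Geometric multiplicity < algebraic multiplicity, so C is not diagonalizable.

No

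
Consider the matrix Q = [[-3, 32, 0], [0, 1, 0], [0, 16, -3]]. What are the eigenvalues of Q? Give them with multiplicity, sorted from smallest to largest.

Characteristic polynomial: p(μ) = μ^3 + 5μ^2 + 3μ - 9 = (μ - 1)(μ + 3)^2.
Roots (with multiplicity): -3, -3, 1.

-3, -3, 1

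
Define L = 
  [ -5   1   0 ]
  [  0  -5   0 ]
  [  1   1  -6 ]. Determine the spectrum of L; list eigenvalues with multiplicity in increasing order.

Characteristic polynomial: p(r) = r^3 + 16r^2 + 85r + 150 = (r + 5)^2(r + 6).
Roots (with multiplicity): -6, -5, -5.

-6, -5, -5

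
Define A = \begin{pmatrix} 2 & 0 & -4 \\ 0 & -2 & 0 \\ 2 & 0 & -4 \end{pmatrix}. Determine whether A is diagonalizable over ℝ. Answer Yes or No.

Yes

Characteristic polynomial: p(λ) = λ^3 + 4λ^2 + 4λ = λ(λ + 2)^2.
λ = -2 has algebraic multiplicity 2; rank(A + 2I) = 1, so geometric multiplicity = 2.
Every eigenvalue has geometric = algebraic multiplicity, so A is diagonalizable.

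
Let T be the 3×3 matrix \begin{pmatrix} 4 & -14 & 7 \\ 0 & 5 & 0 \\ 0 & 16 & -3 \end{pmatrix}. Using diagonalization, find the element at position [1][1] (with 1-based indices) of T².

Characteristic polynomial: r^3 - 6r^2 - 7r + 60 = (r - 5)(r - 4)(r + 3), so the eigenvalues are -3, 4, 5.
r=4: eigenvector (1, 0, 0).
r=5: eigenvector (0, 1, 2).
r=-3: eigenvector (-1, 0, 1).
P = [[1, 0, -1], [0, 1, 0], [0, 2, 1]], D = diag(4, 5, -3), P⁻¹ = [[1, -2, 1], [0, 1, 0], [0, -2, 1]].
T² = P·diag(16, 25, 9)·P⁻¹ = [[16, -14, 7], [0, 25, 0], [0, 32, 9]].
The requested entry is 16.

16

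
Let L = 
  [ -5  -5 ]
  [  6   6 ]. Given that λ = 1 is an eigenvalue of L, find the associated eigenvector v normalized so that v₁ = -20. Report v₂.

L − 1I = [[-6, -5], [6, 5]].
Solving (L − 1I)v = 0 gives the eigenspace spanned by (-20, 24).
With v₁ = -20, v = (-20, 24), so v₂ = 24.

24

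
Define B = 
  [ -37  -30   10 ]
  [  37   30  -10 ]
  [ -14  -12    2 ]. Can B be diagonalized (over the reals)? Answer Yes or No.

Yes

Characteristic polynomial: p(λ) = λ^3 + 5λ^2 + 6λ = λ(λ + 2)(λ + 3).
All 3 eigenvalues are distinct, so B is diagonalizable.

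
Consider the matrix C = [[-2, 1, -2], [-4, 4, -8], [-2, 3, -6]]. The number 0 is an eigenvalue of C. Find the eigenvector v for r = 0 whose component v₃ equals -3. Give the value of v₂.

-6

C = [[-2, 1, -2], [-4, 4, -8], [-2, 3, -6]].
Solving (C)v = 0 gives the eigenspace spanned by (0, -6, -3).
With v₃ = -3, v = (0, -6, -3), so v₂ = -6.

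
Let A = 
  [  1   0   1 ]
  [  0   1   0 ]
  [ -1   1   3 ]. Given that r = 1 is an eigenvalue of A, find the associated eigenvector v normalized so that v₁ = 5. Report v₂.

5

A − 1I = [[0, 0, 1], [0, 0, 0], [-1, 1, 2]].
Solving (A − 1I)v = 0 gives the eigenspace spanned by (5, 5, 0).
With v₁ = 5, v = (5, 5, 0), so v₂ = 5.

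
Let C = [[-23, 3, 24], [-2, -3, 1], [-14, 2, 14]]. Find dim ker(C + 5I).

1

C + 5I = [[-18, 3, 24], [-2, 2, 1], [-14, 2, 19]].
This matrix has rank 2, so its null space has dimension 3 − 2 = 1.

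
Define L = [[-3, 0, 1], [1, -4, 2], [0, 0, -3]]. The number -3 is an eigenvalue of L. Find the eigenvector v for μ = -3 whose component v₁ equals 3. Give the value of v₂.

3

L + 3I = [[0, 0, 1], [1, -1, 2], [0, 0, 0]].
Solving (L + 3I)v = 0 gives the eigenspace spanned by (3, 3, 0).
With v₁ = 3, v = (3, 3, 0), so v₂ = 3.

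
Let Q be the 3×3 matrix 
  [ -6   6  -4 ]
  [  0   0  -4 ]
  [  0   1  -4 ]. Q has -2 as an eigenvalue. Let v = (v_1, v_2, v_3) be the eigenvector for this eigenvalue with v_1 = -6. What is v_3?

Q + 2I = [[-4, 6, -4], [0, 2, -4], [0, 1, -2]].
Solving (Q + 2I)v = 0 gives the eigenspace spanned by (-6, -6, -3).
With v_1 = -6, v = (-6, -6, -3), so v_3 = -3.

-3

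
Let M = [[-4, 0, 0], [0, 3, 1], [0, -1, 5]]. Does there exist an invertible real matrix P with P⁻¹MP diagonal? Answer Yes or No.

No

Characteristic polynomial: p(t) = t^3 - 4t^2 - 16t + 64 = (t - 4)^2(t + 4).
t = 4 has algebraic multiplicity 2; rank(M − 4I) = 2, so geometric multiplicity = 1.
Geometric multiplicity < algebraic multiplicity, so M is not diagonalizable.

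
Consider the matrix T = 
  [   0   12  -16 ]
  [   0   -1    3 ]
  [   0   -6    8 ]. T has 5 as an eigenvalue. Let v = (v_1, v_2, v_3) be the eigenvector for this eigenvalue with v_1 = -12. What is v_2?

3

T − 5I = [[-5, 12, -16], [0, -6, 3], [0, -6, 3]].
Solving (T − 5I)v = 0 gives the eigenspace spanned by (-12, 3, 6).
With v_1 = -12, v = (-12, 3, 6), so v_2 = 3.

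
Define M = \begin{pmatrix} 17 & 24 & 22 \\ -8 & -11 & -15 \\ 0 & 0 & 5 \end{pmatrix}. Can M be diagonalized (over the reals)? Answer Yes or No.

Characteristic polynomial: p(μ) = μ^3 - 11μ^2 + 35μ - 25 = (μ - 5)^2(μ - 1).
μ = 5 has algebraic multiplicity 2; rank(M − 5I) = 2, so geometric multiplicity = 1.
Geometric multiplicity < algebraic multiplicity, so M is not diagonalizable.

No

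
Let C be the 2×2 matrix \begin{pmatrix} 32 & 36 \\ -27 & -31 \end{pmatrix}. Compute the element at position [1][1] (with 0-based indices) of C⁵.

-13471

Characteristic polynomial: λ^2 - λ - 20 = (λ - 5)(λ + 4), so the eigenvalues are -4, 5.
λ=5: eigenvector (4, -3).
λ=-4: eigenvector (-1, 1).
P = [[4, -1], [-3, 1]], D = diag(5, -4), P⁻¹ = [[1, 1], [3, 4]].
C⁵ = P·diag(3125, -1024)·P⁻¹ = [[15572, 16596], [-12447, -13471]].
The requested entry is -13471.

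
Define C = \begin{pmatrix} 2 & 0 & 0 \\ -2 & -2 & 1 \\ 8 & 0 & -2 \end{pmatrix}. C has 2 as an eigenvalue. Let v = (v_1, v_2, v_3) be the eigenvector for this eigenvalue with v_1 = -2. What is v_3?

-4

C − 2I = [[0, 0, 0], [-2, -4, 1], [8, 0, -4]].
Solving (C − 2I)v = 0 gives the eigenspace spanned by (-2, 0, -4).
With v_1 = -2, v = (-2, 0, -4), so v_3 = -4.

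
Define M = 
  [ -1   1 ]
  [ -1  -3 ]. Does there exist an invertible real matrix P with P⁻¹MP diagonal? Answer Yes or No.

Characteristic polynomial: p(t) = t^2 + 4t + 4 = (t + 2)^2.
t = -2 has algebraic multiplicity 2; rank(M + 2I) = 1, so geometric multiplicity = 1.
Geometric multiplicity < algebraic multiplicity, so M is not diagonalizable.

No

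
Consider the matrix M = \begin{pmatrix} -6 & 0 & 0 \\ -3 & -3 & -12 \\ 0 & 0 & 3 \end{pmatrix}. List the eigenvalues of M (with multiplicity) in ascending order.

-6, -3, 3

Characteristic polynomial: p(λ) = λ^3 + 6λ^2 - 9λ - 54 = (λ - 3)(λ + 3)(λ + 6).
Roots (with multiplicity): -6, -3, 3.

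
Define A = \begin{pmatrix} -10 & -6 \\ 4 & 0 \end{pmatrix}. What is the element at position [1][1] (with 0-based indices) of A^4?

Characteristic polynomial: μ^2 + 10μ + 24 = (μ + 4)(μ + 6), so the eigenvalues are -6, -4.
μ=-4: eigenvector (-1, 1).
μ=-6: eigenvector (3, -2).
P = [[-1, 3], [1, -2]], D = diag(-4, -6), P⁻¹ = [[2, 3], [1, 1]].
A⁴ = P·diag(256, 1296)·P⁻¹ = [[3376, 3120], [-2080, -1824]].
The requested entry is -1824.

-1824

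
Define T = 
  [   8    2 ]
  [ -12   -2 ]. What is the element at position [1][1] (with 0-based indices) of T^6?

-8000

Characteristic polynomial: r^2 - 6r + 8 = (r - 4)(r - 2), so the eigenvalues are 2, 4.
r=4: eigenvector (1, -2).
r=2: eigenvector (-1, 3).
P = [[1, -1], [-2, 3]], D = diag(4, 2), P⁻¹ = [[3, 1], [2, 1]].
T⁶ = P·diag(4096, 64)·P⁻¹ = [[12160, 4032], [-24192, -8000]].
The requested entry is -8000.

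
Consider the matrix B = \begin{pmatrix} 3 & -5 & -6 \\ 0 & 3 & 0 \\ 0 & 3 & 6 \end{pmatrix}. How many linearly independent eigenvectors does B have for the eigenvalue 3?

1

B − 3I = [[0, -5, -6], [0, 0, 0], [0, 3, 3]].
This matrix has rank 2, so its null space has dimension 3 − 2 = 1.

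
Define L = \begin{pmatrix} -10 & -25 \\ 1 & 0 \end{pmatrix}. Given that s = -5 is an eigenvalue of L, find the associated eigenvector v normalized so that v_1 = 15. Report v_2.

L + 5I = [[-5, -25], [1, 5]].
Solving (L + 5I)v = 0 gives the eigenspace spanned by (15, -3).
With v_1 = 15, v = (15, -3), so v_2 = -3.

-3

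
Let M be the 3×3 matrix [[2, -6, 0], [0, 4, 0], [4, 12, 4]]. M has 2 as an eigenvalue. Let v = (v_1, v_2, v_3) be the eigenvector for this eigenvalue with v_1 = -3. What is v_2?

M − 2I = [[0, -6, 0], [0, 2, 0], [4, 12, 2]].
Solving (M − 2I)v = 0 gives the eigenspace spanned by (-3, 0, 6).
With v_1 = -3, v = (-3, 0, 6), so v_2 = 0.

0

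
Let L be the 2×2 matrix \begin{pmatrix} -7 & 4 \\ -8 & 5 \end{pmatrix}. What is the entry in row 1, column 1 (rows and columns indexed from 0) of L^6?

-727

Characteristic polynomial: μ^2 + 2μ - 3 = (μ - 1)(μ + 3), so the eigenvalues are -3, 1.
μ=1: eigenvector (1, 2).
μ=-3: eigenvector (1, 1).
P = [[1, 1], [2, 1]], D = diag(1, -3), P⁻¹ = [[-1, 1], [2, -1]].
L⁶ = P·diag(1, 729)·P⁻¹ = [[1457, -728], [1456, -727]].
The requested entry is -727.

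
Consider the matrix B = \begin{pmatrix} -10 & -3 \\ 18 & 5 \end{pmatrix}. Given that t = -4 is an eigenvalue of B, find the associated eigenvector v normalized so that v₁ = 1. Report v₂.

B + 4I = [[-6, -3], [18, 9]].
Solving (B + 4I)v = 0 gives the eigenspace spanned by (1, -2).
With v₁ = 1, v = (1, -2), so v₂ = -2.

-2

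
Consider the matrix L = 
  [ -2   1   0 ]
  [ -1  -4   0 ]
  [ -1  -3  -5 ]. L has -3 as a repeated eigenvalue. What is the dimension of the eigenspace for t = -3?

L + 3I = [[1, 1, 0], [-1, -1, 0], [-1, -3, -2]].
This matrix has rank 2, so its null space has dimension 3 − 2 = 1.

1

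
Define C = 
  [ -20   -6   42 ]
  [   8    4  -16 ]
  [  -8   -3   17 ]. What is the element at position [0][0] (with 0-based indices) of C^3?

-320

Characteristic polynomial: r^3 - r^2 - 16r + 16 = (r - 4)(r - 1)(r + 4), so the eigenvalues are -4, 1, 4.
r=4: eigenvector (-2, 1, -1).
r=-4: eigenvector (3, -1, 1).
r=1: eigenvector (2, 0, 1).
P = [[-2, 3, 2], [1, -1, 0], [-1, 1, 1]], D = diag(4, -4, 1), P⁻¹ = [[1, 1, -2], [1, 0, -2], [0, 1, 1]].
C³ = P·diag(64, -64, 1)·P⁻¹ = [[-320, -126, 642], [128, 64, -256], [-128, -63, 257]].
The requested entry is -320.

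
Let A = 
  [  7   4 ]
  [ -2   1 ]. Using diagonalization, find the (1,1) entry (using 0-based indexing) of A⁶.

-14167

Characteristic polynomial: μ^2 - 8μ + 15 = (μ - 5)(μ - 3), so the eigenvalues are 3, 5.
μ=5: eigenvector (2, -1).
μ=3: eigenvector (1, -1).
P = [[2, 1], [-1, -1]], D = diag(5, 3), P⁻¹ = [[1, 1], [-1, -2]].
A⁶ = P·diag(15625, 729)·P⁻¹ = [[30521, 29792], [-14896, -14167]].
The requested entry is -14167.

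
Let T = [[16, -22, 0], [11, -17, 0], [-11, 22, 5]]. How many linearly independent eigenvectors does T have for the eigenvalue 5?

T − 5I = [[11, -22, 0], [11, -22, 0], [-11, 22, 0]].
This matrix has rank 1, so its null space has dimension 3 − 1 = 2.

2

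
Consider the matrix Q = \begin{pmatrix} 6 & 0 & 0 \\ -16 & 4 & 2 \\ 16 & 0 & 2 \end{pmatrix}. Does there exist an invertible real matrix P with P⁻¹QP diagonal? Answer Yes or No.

Characteristic polynomial: p(t) = t^3 - 12t^2 + 44t - 48 = (t - 6)(t - 4)(t - 2).
All 3 eigenvalues are distinct, so Q is diagonalizable.

Yes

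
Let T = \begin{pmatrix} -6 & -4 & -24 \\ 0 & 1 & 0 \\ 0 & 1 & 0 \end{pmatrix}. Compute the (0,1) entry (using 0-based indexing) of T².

-4

Characteristic polynomial: r^3 + 5r^2 - 6r = r(r - 1)(r + 6), so the eigenvalues are -6, 0, 1.
r=-6: eigenvector (1, 0, 0).
r=1: eigenvector (-4, 1, 1).
r=0: eigenvector (-4, 0, 1).
P = [[1, -4, -4], [0, 1, 0], [0, 1, 1]], D = diag(-6, 1, 0), P⁻¹ = [[1, 0, 4], [0, 1, 0], [0, -1, 1]].
T² = P·diag(36, 1, 0)·P⁻¹ = [[36, -4, 144], [0, 1, 0], [0, 1, 0]].
The requested entry is -4.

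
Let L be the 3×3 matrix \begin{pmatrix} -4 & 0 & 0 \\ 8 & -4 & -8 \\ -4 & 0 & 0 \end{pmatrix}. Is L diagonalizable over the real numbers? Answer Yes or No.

Characteristic polynomial: p(r) = r^3 + 8r^2 + 16r = r(r + 4)^2.
r = -4 has algebraic multiplicity 2; rank(L + 4I) = 1, so geometric multiplicity = 2.
Every eigenvalue has geometric = algebraic multiplicity, so L is diagonalizable.

Yes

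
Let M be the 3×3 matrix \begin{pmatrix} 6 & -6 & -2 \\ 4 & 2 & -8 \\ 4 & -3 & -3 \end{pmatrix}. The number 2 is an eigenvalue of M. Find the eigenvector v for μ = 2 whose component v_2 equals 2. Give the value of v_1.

4

M − 2I = [[4, -6, -2], [4, 0, -8], [4, -3, -5]].
Solving (M − 2I)v = 0 gives the eigenspace spanned by (4, 2, 2).
With v_2 = 2, v = (4, 2, 2), so v_1 = 4.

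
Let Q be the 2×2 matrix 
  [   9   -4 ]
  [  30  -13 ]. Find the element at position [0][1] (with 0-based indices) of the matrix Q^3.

Characteristic polynomial: λ^2 + 4λ + 3 = (λ + 1)(λ + 3), so the eigenvalues are -3, -1.
λ=-3: eigenvector (-1, -3).
λ=-1: eigenvector (2, 5).
P = [[-1, 2], [-3, 5]], D = diag(-3, -1), P⁻¹ = [[5, -2], [3, -1]].
Q³ = P·diag(-27, -1)·P⁻¹ = [[129, -52], [390, -157]].
The requested entry is -52.

-52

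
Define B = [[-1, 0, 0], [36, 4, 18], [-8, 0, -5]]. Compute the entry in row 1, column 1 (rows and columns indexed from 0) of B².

16

Characteristic polynomial: t^3 + 2t^2 - 19t - 20 = (t - 4)(t + 1)(t + 5), so the eigenvalues are -5, -1, 4.
t=-1: eigenvector (1, 0, -2).
t=4: eigenvector (0, 1, 0).
t=-5: eigenvector (0, -2, 1).
P = [[1, 0, 0], [0, 1, -2], [-2, 0, 1]], D = diag(-1, 4, -5), P⁻¹ = [[1, 0, 0], [4, 1, 2], [2, 0, 1]].
B² = P·diag(1, 16, 25)·P⁻¹ = [[1, 0, 0], [-36, 16, -18], [48, 0, 25]].
The requested entry is 16.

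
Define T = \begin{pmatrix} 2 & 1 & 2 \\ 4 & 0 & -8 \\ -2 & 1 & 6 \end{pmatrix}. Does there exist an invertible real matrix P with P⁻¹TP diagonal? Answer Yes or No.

Characteristic polynomial: p(λ) = λ^3 - 8λ^2 + 20λ - 16 = (λ - 4)(λ - 2)^2.
λ = 2 has algebraic multiplicity 2; rank(T − 2I) = 2, so geometric multiplicity = 1.
Geometric multiplicity < algebraic multiplicity, so T is not diagonalizable.

No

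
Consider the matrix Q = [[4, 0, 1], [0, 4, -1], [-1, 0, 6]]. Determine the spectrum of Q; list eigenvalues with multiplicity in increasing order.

Characteristic polynomial: p(λ) = λ^3 - 14λ^2 + 65λ - 100 = (λ - 5)^2(λ - 4).
Roots (with multiplicity): 4, 5, 5.

4, 5, 5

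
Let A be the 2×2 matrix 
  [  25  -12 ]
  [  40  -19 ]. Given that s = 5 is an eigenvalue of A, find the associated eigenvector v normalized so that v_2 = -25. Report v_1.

A − 5I = [[20, -12], [40, -24]].
Solving (A − 5I)v = 0 gives the eigenspace spanned by (-15, -25).
With v_2 = -25, v = (-15, -25), so v_1 = -15.

-15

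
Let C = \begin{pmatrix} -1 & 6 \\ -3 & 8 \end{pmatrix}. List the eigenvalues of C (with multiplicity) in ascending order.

2, 5

Characteristic polynomial: p(μ) = μ^2 - 7μ + 10 = (μ - 5)(μ - 2).
Roots (with multiplicity): 2, 5.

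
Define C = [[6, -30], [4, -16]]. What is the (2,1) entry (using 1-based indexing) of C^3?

304

Characteristic polynomial: t^2 + 10t + 24 = (t + 4)(t + 6), so the eigenvalues are -6, -4.
t=-6: eigenvector (-5, -2).
t=-4: eigenvector (3, 1).
P = [[-5, 3], [-2, 1]], D = diag(-6, -4), P⁻¹ = [[1, -3], [2, -5]].
C³ = P·diag(-216, -64)·P⁻¹ = [[696, -2280], [304, -976]].
The requested entry is 304.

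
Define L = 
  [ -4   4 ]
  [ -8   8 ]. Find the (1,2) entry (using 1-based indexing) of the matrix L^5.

Characteristic polynomial: r^2 - 4r = r(r - 4), so the eigenvalues are 0, 4.
r=4: eigenvector (1, 2).
r=0: eigenvector (-1, -1).
P = [[1, -1], [2, -1]], D = diag(4, 0), P⁻¹ = [[-1, 1], [-2, 1]].
L⁵ = P·diag(1024, 0)·P⁻¹ = [[-1024, 1024], [-2048, 2048]].
The requested entry is 1024.

1024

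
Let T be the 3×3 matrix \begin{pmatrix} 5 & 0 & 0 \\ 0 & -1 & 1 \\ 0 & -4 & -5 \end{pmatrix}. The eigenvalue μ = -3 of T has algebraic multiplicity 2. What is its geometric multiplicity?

1

T + 3I = [[8, 0, 0], [0, 2, 1], [0, -4, -2]].
This matrix has rank 2, so its null space has dimension 3 − 2 = 1.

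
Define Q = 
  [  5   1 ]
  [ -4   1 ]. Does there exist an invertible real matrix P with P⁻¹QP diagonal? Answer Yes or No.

No

Characteristic polynomial: p(r) = r^2 - 6r + 9 = (r - 3)^2.
r = 3 has algebraic multiplicity 2; rank(Q − 3I) = 1, so geometric multiplicity = 1.
Geometric multiplicity < algebraic multiplicity, so Q is not diagonalizable.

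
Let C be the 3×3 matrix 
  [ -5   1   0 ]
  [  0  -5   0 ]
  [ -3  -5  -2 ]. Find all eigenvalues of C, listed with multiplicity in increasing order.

Characteristic polynomial: p(s) = s^3 + 12s^2 + 45s + 50 = (s + 2)(s + 5)^2.
Roots (with multiplicity): -5, -5, -2.

-5, -5, -2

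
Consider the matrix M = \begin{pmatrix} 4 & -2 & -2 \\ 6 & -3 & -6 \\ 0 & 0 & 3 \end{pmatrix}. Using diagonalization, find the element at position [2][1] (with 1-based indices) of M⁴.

Characteristic polynomial: r^3 - 4r^2 + 3r = r(r - 3)(r - 1), so the eigenvalues are 0, 1, 3.
r=0: eigenvector (1, 2, 0).
r=1: eigenvector (-2, -3, 0).
r=3: eigenvector (0, -1, 1).
P = [[1, -2, 0], [2, -3, -1], [0, 0, 1]], D = diag(0, 1, 3), P⁻¹ = [[-3, 2, 2], [-2, 1, 1], [0, 0, 1]].
M⁴ = P·diag(0, 1, 81)·P⁻¹ = [[4, -2, -2], [6, -3, -84], [0, 0, 81]].
The requested entry is 6.

6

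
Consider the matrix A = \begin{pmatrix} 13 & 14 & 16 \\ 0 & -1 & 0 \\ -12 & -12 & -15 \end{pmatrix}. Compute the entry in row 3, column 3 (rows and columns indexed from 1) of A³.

-111

Characteristic polynomial: r^3 + 3r^2 - r - 3 = (r - 1)(r + 1)(r + 3), so the eigenvalues are -3, -1, 1.
r=-3: eigenvector (-1, 0, 1).
r=-1: eigenvector (-1, 1, 0).
r=1: eigenvector (-4, 0, 3).
P = [[-1, -1, -4], [0, 1, 0], [1, 0, 3]], D = diag(-3, -1, 1), P⁻¹ = [[3, 3, 4], [0, 1, 0], [-1, -1, -1]].
A³ = P·diag(-27, -1, 1)·P⁻¹ = [[85, 86, 112], [0, -1, 0], [-84, -84, -111]].
The requested entry is -111.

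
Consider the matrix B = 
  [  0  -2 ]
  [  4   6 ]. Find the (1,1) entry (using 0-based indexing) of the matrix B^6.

8128

Characteristic polynomial: μ^2 - 6μ + 8 = (μ - 4)(μ - 2), so the eigenvalues are 2, 4.
μ=2: eigenvector (1, -1).
μ=4: eigenvector (1, -2).
P = [[1, 1], [-1, -2]], D = diag(2, 4), P⁻¹ = [[2, 1], [-1, -1]].
B⁶ = P·diag(64, 4096)·P⁻¹ = [[-3968, -4032], [8064, 8128]].
The requested entry is 8128.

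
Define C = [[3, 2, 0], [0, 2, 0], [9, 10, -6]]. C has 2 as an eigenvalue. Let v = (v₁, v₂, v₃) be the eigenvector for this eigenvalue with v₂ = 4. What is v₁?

-8

C − 2I = [[1, 2, 0], [0, 0, 0], [9, 10, -8]].
Solving (C − 2I)v = 0 gives the eigenspace spanned by (-8, 4, -4).
With v₂ = 4, v = (-8, 4, -4), so v₁ = -8.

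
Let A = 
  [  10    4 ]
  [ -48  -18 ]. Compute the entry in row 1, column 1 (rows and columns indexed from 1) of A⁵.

Characteristic polynomial: λ^2 + 8λ + 12 = (λ + 2)(λ + 6), so the eigenvalues are -6, -2.
λ=-2: eigenvector (1, -3).
λ=-6: eigenvector (-1, 4).
P = [[1, -1], [-3, 4]], D = diag(-2, -6), P⁻¹ = [[4, 1], [3, 1]].
A⁵ = P·diag(-32, -7776)·P⁻¹ = [[23200, 7744], [-92928, -31008]].
The requested entry is 23200.

23200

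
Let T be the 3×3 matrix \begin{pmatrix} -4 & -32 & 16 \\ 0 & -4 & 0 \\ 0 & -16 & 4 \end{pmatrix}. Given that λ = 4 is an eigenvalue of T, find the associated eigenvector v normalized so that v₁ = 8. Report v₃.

4

T − 4I = [[-8, -32, 16], [0, -8, 0], [0, -16, 0]].
Solving (T − 4I)v = 0 gives the eigenspace spanned by (8, 0, 4).
With v₁ = 8, v = (8, 0, 4), so v₃ = 4.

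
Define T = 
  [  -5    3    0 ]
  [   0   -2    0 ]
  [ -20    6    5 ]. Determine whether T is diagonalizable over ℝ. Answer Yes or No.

Characteristic polynomial: p(λ) = λ^3 + 2λ^2 - 25λ - 50 = (λ - 5)(λ + 2)(λ + 5).
All 3 eigenvalues are distinct, so T is diagonalizable.

Yes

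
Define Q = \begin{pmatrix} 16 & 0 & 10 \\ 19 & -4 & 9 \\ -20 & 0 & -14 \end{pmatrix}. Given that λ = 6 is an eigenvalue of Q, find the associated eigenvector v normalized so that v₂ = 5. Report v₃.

Q − 6I = [[10, 0, 10], [19, -10, 9], [-20, 0, -20]].
Solving (Q − 6I)v = 0 gives the eigenspace spanned by (5, 5, -5).
With v₂ = 5, v = (5, 5, -5), so v₃ = -5.

-5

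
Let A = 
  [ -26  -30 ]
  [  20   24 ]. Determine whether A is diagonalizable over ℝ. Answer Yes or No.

Yes

Characteristic polynomial: p(λ) = λ^2 + 2λ - 24 = (λ - 4)(λ + 6).
All 2 eigenvalues are distinct, so A is diagonalizable.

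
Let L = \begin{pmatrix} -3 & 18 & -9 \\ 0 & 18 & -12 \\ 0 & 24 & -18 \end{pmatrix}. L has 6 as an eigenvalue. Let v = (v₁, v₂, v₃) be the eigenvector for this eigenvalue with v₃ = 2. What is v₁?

L − 6I = [[-9, 18, -9], [0, 12, -12], [0, 24, -24]].
Solving (L − 6I)v = 0 gives the eigenspace spanned by (2, 2, 2).
With v₃ = 2, v = (2, 2, 2), so v₁ = 2.

2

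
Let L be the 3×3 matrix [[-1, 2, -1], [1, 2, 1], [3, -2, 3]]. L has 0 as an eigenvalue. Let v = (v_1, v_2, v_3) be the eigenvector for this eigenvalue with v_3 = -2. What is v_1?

2

L = [[-1, 2, -1], [1, 2, 1], [3, -2, 3]].
Solving (L)v = 0 gives the eigenspace spanned by (2, 0, -2).
With v_3 = -2, v = (2, 0, -2), so v_1 = 2.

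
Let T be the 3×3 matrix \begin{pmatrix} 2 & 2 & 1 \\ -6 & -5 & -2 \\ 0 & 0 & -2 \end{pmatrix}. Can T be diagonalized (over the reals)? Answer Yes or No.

Characteristic polynomial: p(r) = r^3 + 5r^2 + 8r + 4 = (r + 1)(r + 2)^2.
r = -2 has algebraic multiplicity 2; rank(T + 2I) = 2, so geometric multiplicity = 1.
Geometric multiplicity < algebraic multiplicity, so T is not diagonalizable.

No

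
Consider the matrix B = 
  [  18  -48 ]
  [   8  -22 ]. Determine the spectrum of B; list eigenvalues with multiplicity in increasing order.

Characteristic polynomial: p(s) = s^2 + 4s - 12 = (s - 2)(s + 6).
Roots (with multiplicity): -6, 2.

-6, 2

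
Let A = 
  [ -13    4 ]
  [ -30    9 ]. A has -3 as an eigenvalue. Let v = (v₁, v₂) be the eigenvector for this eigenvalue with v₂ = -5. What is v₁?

A + 3I = [[-10, 4], [-30, 12]].
Solving (A + 3I)v = 0 gives the eigenspace spanned by (-2, -5).
With v₂ = -5, v = (-2, -5), so v₁ = -2.

-2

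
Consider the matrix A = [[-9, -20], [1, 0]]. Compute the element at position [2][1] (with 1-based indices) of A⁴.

Characteristic polynomial: t^2 + 9t + 20 = (t + 4)(t + 5), so the eigenvalues are -5, -4.
t=-5: eigenvector (5, -1).
t=-4: eigenvector (-4, 1).
P = [[5, -4], [-1, 1]], D = diag(-5, -4), P⁻¹ = [[1, 4], [1, 5]].
A⁴ = P·diag(625, 256)·P⁻¹ = [[2101, 7380], [-369, -1220]].
The requested entry is -369.

-369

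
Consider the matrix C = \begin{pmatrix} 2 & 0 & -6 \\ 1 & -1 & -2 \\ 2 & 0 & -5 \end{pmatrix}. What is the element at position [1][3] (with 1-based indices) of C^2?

18

Characteristic polynomial: t^3 + 4t^2 + 5t + 2 = (t + 1)^2(t + 2), so the eigenvalues are -2, -1, -1.
t=-2: eigenvector (-3, -1, -2).
t=-1: eigenvector (2, 0, 1).
t=-1: eigenvector (0, 1, 0).
P = [[-3, 2, 0], [-1, 0, 1], [-2, 1, 0]], D = diag(-2, -1, -1), P⁻¹ = [[1, 0, -2], [2, 0, -3], [1, 1, -2]].
C² = P·diag(4, 1, 1)·P⁻¹ = [[-8, 0, 18], [-3, 1, 6], [-6, 0, 13]].
The requested entry is 18.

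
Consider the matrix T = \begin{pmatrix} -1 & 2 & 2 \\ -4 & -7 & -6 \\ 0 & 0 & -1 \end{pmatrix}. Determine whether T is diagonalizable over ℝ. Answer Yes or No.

Characteristic polynomial: p(λ) = λ^3 + 9λ^2 + 23λ + 15 = (λ + 1)(λ + 3)(λ + 5).
All 3 eigenvalues are distinct, so T is diagonalizable.

Yes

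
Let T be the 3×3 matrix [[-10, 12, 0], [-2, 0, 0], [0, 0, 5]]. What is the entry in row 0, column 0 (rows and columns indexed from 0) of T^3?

-520

Characteristic polynomial: μ^3 + 5μ^2 - 26μ - 120 = (μ - 5)(μ + 4)(μ + 6), so the eigenvalues are -6, -4, 5.
μ=-6: eigenvector (3, 1, 0).
μ=-4: eigenvector (2, 1, 0).
μ=5: eigenvector (0, 0, 1).
P = [[3, 2, 0], [1, 1, 0], [0, 0, 1]], D = diag(-6, -4, 5), P⁻¹ = [[1, -2, 0], [-1, 3, 0], [0, 0, 1]].
T³ = P·diag(-216, -64, 125)·P⁻¹ = [[-520, 912, 0], [-152, 240, 0], [0, 0, 125]].
The requested entry is -520.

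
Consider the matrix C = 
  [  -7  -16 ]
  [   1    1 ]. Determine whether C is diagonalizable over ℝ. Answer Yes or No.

No

Characteristic polynomial: p(t) = t^2 + 6t + 9 = (t + 3)^2.
t = -3 has algebraic multiplicity 2; rank(C + 3I) = 1, so geometric multiplicity = 1.
Geometric multiplicity < algebraic multiplicity, so C is not diagonalizable.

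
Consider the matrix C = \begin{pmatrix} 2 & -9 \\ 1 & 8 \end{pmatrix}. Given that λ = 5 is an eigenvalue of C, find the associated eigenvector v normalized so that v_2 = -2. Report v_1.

C − 5I = [[-3, -9], [1, 3]].
Solving (C − 5I)v = 0 gives the eigenspace spanned by (6, -2).
With v_2 = -2, v = (6, -2), so v_1 = 6.

6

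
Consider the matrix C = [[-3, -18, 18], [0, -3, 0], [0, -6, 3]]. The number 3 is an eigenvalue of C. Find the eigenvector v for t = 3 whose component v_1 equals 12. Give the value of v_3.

4

C − 3I = [[-6, -18, 18], [0, -6, 0], [0, -6, 0]].
Solving (C − 3I)v = 0 gives the eigenspace spanned by (12, 0, 4).
With v_1 = 12, v = (12, 0, 4), so v_3 = 4.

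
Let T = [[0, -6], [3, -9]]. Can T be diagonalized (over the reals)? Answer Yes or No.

Characteristic polynomial: p(λ) = λ^2 + 9λ + 18 = (λ + 3)(λ + 6).
All 2 eigenvalues are distinct, so T is diagonalizable.

Yes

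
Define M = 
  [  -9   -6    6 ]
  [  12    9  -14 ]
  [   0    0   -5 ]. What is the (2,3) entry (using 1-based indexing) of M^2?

Characteristic polynomial: s^3 + 5s^2 - 9s - 45 = (s - 3)(s + 3)(s + 5), so the eigenvalues are -5, -3, 3.
s=-3: eigenvector (1, -1, 0).
s=3: eigenvector (-1, 2, 0).
s=-5: eigenvector (0, 1, 1).
P = [[1, -1, 0], [-1, 2, 1], [0, 0, 1]], D = diag(-3, 3, -5), P⁻¹ = [[2, 1, -1], [1, 1, -1], [0, 0, 1]].
M² = P·diag(9, 9, 25)·P⁻¹ = [[9, 0, 0], [0, 9, 16], [0, 0, 25]].
The requested entry is 16.

16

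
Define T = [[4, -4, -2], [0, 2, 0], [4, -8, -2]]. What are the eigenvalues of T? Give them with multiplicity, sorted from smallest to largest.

0, 2, 2

Characteristic polynomial: p(r) = r^3 - 4r^2 + 4r = r(r - 2)^2.
Roots (with multiplicity): 0, 2, 2.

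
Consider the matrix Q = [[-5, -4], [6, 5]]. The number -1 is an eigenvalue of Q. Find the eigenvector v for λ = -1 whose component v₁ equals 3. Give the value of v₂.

-3

Q + 1I = [[-4, -4], [6, 6]].
Solving (Q + 1I)v = 0 gives the eigenspace spanned by (3, -3).
With v₁ = 3, v = (3, -3), so v₂ = -3.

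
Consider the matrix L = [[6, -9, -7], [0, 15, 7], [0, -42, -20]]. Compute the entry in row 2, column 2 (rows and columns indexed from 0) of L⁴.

3886

Characteristic polynomial: λ^3 - λ^2 - 36λ + 36 = (λ - 6)(λ - 1)(λ + 6), so the eigenvalues are -6, 1, 6.
λ=6: eigenvector (1, 0, 0).
λ=1: eigenvector (-1, 1, -2).
λ=-6: eigenvector (1, -1, 3).
P = [[1, -1, 1], [0, 1, -1], [0, -2, 3]], D = diag(6, 1, -6), P⁻¹ = [[1, 1, 0], [0, 3, 1], [0, 2, 1]].
L⁴ = P·diag(1296, 1, 1296)·P⁻¹ = [[1296, 3885, 1295], [0, -2589, -1295], [0, 7770, 3886]].
The requested entry is 3886.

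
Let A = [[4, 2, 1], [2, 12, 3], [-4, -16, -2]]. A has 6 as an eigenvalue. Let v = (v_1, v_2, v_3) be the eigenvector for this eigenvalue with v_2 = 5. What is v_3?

A − 6I = [[-2, 2, 1], [2, 6, 3], [-4, -16, -8]].
Solving (A − 6I)v = 0 gives the eigenspace spanned by (0, 5, -10).
With v_2 = 5, v = (0, 5, -10), so v_3 = -10.

-10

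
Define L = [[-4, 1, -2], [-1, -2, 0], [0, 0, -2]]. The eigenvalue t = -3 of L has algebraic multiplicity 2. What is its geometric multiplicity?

L + 3I = [[-1, 1, -2], [-1, 1, 0], [0, 0, 1]].
This matrix has rank 2, so its null space has dimension 3 − 2 = 1.

1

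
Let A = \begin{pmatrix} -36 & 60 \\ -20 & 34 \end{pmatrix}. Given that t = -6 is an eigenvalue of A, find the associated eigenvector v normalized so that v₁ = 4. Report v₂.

A + 6I = [[-30, 60], [-20, 40]].
Solving (A + 6I)v = 0 gives the eigenspace spanned by (4, 2).
With v₁ = 4, v = (4, 2), so v₂ = 2.

2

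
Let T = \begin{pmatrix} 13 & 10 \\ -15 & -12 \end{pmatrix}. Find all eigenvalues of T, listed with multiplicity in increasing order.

-2, 3

Characteristic polynomial: p(r) = r^2 - r - 6 = (r - 3)(r + 2).
Roots (with multiplicity): -2, 3.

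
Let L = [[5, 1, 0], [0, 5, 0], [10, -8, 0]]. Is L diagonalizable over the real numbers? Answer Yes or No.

No

Characteristic polynomial: p(s) = s^3 - 10s^2 + 25s = s(s - 5)^2.
s = 5 has algebraic multiplicity 2; rank(L − 5I) = 2, so geometric multiplicity = 1.
Geometric multiplicity < algebraic multiplicity, so L is not diagonalizable.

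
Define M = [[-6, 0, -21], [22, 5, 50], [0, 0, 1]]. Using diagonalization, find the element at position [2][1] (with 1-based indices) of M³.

682

Characteristic polynomial: t^3 - 31t + 30 = (t - 5)(t - 1)(t + 6), so the eigenvalues are -6, 1, 5.
t=5: eigenvector (0, 1, 0).
t=-6: eigenvector (1, -2, 0).
t=1: eigenvector (-3, 4, 1).
P = [[0, 1, -3], [1, -2, 4], [0, 0, 1]], D = diag(5, -6, 1), P⁻¹ = [[2, 1, 2], [1, 0, 3], [0, 0, 1]].
M³ = P·diag(125, -216, 1)·P⁻¹ = [[-216, 0, -651], [682, 125, 1550], [0, 0, 1]].
The requested entry is 682.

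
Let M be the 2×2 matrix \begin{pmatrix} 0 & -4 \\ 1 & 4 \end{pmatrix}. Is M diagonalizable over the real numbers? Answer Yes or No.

Characteristic polynomial: p(λ) = λ^2 - 4λ + 4 = (λ - 2)^2.
λ = 2 has algebraic multiplicity 2; rank(M − 2I) = 1, so geometric multiplicity = 1.
Geometric multiplicity < algebraic multiplicity, so M is not diagonalizable.

No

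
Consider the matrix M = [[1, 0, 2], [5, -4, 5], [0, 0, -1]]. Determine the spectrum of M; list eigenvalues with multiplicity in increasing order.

-4, -1, 1

Characteristic polynomial: p(t) = t^3 + 4t^2 - t - 4 = (t - 1)(t + 1)(t + 4).
Roots (with multiplicity): -4, -1, 1.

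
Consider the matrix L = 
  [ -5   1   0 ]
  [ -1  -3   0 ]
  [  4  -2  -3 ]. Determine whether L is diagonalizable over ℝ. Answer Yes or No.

Characteristic polynomial: p(r) = r^3 + 11r^2 + 40r + 48 = (r + 3)(r + 4)^2.
r = -4 has algebraic multiplicity 2; rank(L + 4I) = 2, so geometric multiplicity = 1.
Geometric multiplicity < algebraic multiplicity, so L is not diagonalizable.

No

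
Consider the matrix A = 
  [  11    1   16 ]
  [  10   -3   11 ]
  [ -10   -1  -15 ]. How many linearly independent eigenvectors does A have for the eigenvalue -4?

1

A + 4I = [[15, 1, 16], [10, 1, 11], [-10, -1, -11]].
This matrix has rank 2, so its null space has dimension 3 − 2 = 1.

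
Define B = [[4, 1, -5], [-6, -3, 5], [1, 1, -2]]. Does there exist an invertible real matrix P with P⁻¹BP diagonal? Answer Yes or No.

Characteristic polynomial: p(r) = r^3 + r^2 - 8r - 12 = (r - 3)(r + 2)^2.
r = -2 has algebraic multiplicity 2; rank(B + 2I) = 2, so geometric multiplicity = 1.
Geometric multiplicity < algebraic multiplicity, so B is not diagonalizable.

No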